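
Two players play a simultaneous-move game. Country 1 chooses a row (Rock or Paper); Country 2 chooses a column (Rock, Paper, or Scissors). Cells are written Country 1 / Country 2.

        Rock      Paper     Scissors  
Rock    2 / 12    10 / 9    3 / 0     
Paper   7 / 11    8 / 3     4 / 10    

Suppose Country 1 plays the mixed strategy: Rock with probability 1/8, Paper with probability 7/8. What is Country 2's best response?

Compute Country 2's expected payoff from each pure strategy against the given mix.
Rock: (1/8)·12 + (7/8)·11 = 89/8
Paper: (1/8)·9 + (7/8)·3 = 15/4
Scissors: (1/8)·0 + (7/8)·10 = 35/4
Highest expected payoff is 89/8, from Rock.

Rock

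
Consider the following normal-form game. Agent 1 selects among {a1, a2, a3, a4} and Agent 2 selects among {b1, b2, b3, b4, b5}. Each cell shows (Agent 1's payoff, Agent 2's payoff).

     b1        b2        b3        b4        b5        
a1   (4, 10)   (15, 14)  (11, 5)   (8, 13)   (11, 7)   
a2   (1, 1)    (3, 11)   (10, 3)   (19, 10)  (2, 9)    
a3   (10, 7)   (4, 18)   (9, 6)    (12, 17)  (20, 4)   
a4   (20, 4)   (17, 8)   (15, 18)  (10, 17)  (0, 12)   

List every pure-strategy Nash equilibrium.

Check mutual best responses: a cell is a NE iff neither player can gain by unilaterally deviating.
Agent 1's best responses — vs b1: a4 (payoff 20); vs b2: a4 (payoff 17); vs b3: a4 (payoff 15); vs b4: a2 (payoff 19); vs b5: a3 (payoff 20).
Agent 2's best responses — vs a1: b2 (payoff 14); vs a2: b2 (payoff 11); vs a3: b2 (payoff 18); vs a4: b3 (payoff 18).
The only mutual best response is (a4, b3); neither player gains by switching there.

(a4, b3)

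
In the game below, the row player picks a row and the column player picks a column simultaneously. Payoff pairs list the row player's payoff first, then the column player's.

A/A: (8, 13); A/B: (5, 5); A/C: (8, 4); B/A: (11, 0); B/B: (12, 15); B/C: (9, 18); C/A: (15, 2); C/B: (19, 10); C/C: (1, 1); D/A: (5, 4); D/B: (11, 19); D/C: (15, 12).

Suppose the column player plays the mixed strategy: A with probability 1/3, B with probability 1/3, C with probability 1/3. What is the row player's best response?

C

Compute the row player's expected payoff from each pure strategy against the given mix.
A: (1/3)·8 + (1/3)·5 + (1/3)·8 = 7
B: (1/3)·11 + (1/3)·12 + (1/3)·9 = 32/3
C: (1/3)·15 + (1/3)·19 + (1/3)·1 = 35/3
D: (1/3)·5 + (1/3)·11 + (1/3)·15 = 31/3
Highest expected payoff is 35/3, from C.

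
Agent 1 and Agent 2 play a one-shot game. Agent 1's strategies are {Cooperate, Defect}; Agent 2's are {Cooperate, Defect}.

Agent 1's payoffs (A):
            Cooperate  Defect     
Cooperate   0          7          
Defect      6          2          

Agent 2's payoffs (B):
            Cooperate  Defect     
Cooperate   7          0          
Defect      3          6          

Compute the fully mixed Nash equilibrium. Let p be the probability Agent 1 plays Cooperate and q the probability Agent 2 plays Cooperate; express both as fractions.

p = 3/10, q = 5/11

In a mixed NE each player is indifferent between their pure strategies, so the opponent's mix sets the indifference.
Agent 2 indifferent between Cooperate and Defect: p·7 + (1−p)·3 = p·0 + (1−p)·6 ⟹ 3 + 4p = 6 + (-6)p ⟹ p = 3/10.
Agent 1 indifferent between Cooperate and Defect: q·0 + (1−q)·7 = q·6 + (1−q)·2 ⟹ 7 + (-7)q = 2 + 4q ⟹ q = 5/11.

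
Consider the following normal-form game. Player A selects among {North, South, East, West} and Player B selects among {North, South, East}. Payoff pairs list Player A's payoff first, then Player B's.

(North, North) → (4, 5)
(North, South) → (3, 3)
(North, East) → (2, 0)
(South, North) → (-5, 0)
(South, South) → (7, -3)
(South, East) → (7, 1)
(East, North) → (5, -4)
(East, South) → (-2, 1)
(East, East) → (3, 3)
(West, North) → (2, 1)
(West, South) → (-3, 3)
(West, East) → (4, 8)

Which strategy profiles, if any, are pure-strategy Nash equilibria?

Check mutual best responses: a cell is a NE iff neither player can gain by unilaterally deviating.
Player A's best responses — vs North: East (payoff 5); vs South: South (payoff 7); vs East: South (payoff 7).
Player B's best responses — vs North: North (payoff 5); vs South: East (payoff 1); vs East: East (payoff 3); vs West: East (payoff 8).
The only mutual best response is (South, East); neither player gains by switching there.

(South, East)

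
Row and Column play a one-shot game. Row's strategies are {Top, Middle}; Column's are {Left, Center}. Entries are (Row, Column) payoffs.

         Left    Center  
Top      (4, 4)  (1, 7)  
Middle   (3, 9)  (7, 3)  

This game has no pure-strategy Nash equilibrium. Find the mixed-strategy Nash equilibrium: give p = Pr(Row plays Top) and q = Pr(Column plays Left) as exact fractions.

p = 2/3, q = 6/7

In a mixed NE each player is indifferent between their pure strategies, so the opponent's mix sets the indifference.
Column indifferent between Left and Center: p·4 + (1−p)·9 = p·7 + (1−p)·3 ⟹ 9 + (-5)p = 3 + 4p ⟹ p = 2/3.
Row indifferent between Top and Middle: q·4 + (1−q)·1 = q·3 + (1−q)·7 ⟹ 1 + 3q = 7 + (-4)q ⟹ q = 6/7.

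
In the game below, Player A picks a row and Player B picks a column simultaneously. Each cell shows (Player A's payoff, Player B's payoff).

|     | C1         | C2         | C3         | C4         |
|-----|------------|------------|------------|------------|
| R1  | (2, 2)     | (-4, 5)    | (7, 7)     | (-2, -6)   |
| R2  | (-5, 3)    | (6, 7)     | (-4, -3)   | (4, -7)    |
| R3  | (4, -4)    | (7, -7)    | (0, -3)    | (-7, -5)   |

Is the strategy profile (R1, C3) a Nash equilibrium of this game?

Holding Player B at C3: Player A gets 7 from R1, versus -4 from R2, 0 from R3. No profitable deviation for Player A.
Holding Player A at R1: Player B gets 7 from C3, versus 2 from C1, 5 from C2, -6 from C4. No profitable deviation for Player B either.

Yes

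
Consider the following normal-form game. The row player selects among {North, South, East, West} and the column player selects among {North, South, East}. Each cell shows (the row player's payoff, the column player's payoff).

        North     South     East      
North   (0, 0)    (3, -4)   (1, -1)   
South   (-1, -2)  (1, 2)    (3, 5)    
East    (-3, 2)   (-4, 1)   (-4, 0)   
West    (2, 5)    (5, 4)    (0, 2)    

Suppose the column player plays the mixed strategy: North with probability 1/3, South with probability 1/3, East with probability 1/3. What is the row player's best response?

West

The row player's best reply maximizes expected payoff against the mix.
North: (1/3)·0 + (1/3)·3 + (1/3)·1 = 4/3
South: (1/3)·(-1) + (1/3)·1 + (1/3)·3 = 1
East: (1/3)·(-3) + (1/3)·(-4) + (1/3)·(-4) = -11/3
West: (1/3)·2 + (1/3)·5 + (1/3)·0 = 7/3
Highest expected payoff is 7/3, from West.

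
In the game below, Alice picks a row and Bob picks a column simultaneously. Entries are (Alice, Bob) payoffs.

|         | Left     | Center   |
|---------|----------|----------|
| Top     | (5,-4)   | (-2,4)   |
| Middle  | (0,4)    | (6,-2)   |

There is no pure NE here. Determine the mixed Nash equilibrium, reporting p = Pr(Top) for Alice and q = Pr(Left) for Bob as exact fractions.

p = 3/7, q = 8/13

In a mixed NE each player is indifferent between their pure strategies, so the opponent's mix sets the indifference.
Bob indifferent between Left and Center: p·(-4) + (1−p)·4 = p·4 + (1−p)·(-2) ⟹ 4 + (-8)p = (-2) + 6p ⟹ p = 3/7.
Alice indifferent between Top and Middle: q·5 + (1−q)·(-2) = q·0 + (1−q)·6 ⟹ (-2) + 7q = 6 + (-6)q ⟹ q = 8/13.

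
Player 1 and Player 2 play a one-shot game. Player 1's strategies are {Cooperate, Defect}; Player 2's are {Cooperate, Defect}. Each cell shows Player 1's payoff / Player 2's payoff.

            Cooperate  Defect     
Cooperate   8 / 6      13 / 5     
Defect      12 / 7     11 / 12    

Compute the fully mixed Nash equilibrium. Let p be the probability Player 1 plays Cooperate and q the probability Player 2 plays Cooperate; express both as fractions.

p = 5/6, q = 1/3

Each player's mixing probability is pinned down by making the *other* player indifferent.
Player 2 indifferent between Cooperate and Defect: p·6 + (1−p)·7 = p·5 + (1−p)·12 ⟹ 7 + (-1)p = 12 + (-7)p ⟹ p = 5/6.
Player 1 indifferent between Cooperate and Defect: q·8 + (1−q)·13 = q·12 + (1−q)·11 ⟹ 13 + (-5)q = 11 + 1q ⟹ q = 1/3.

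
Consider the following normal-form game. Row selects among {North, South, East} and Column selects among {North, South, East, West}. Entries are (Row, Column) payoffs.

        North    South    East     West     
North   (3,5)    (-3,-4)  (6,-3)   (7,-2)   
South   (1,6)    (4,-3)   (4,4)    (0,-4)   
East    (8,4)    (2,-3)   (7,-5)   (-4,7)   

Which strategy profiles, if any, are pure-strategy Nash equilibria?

Find each player's best response to every opponent strategy; NE are the intersections.
Row's best responses — vs North: East (payoff 8); vs South: South (payoff 4); vs East: East (payoff 7); vs West: North (payoff 7).
Column's best responses — vs North: North (payoff 5); vs South: North (payoff 6); vs East: West (payoff 7).
No cell has both players best-responding. For instance, Row's best reply to West is North, but against North Column prefers North over West.

No pure-strategy Nash equilibrium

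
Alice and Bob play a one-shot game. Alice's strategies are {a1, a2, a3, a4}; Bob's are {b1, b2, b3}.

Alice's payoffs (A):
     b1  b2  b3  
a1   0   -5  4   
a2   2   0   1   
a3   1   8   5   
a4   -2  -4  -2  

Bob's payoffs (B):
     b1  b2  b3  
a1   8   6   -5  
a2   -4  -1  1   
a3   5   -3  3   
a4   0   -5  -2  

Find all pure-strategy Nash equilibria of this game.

None

A profile is a Nash equilibrium when each player is best-responding to the other.
Alice's best responses — vs b1: a2 (payoff 2); vs b2: a3 (payoff 8); vs b3: a3 (payoff 5).
Bob's best responses — vs a1: b1 (payoff 8); vs a2: b3 (payoff 1); vs a3: b1 (payoff 5); vs a4: b1 (payoff 0).
No cell has both players best-responding. For instance, Alice's best reply to b1 is a2, but against a2 Bob prefers b3 over b1.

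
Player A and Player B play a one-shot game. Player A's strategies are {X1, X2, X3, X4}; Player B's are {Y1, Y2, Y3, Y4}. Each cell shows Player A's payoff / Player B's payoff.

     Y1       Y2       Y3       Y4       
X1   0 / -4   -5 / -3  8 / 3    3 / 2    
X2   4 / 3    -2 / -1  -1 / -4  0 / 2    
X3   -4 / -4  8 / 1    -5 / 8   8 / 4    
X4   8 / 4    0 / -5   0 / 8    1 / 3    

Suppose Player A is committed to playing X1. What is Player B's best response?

With Player A fixed at X1, Player B's payoffs are: Y1 → -4, Y2 → -3, Y3 → 3, Y4 → 2.
The maximum is 3, achieved by Y3.

Y3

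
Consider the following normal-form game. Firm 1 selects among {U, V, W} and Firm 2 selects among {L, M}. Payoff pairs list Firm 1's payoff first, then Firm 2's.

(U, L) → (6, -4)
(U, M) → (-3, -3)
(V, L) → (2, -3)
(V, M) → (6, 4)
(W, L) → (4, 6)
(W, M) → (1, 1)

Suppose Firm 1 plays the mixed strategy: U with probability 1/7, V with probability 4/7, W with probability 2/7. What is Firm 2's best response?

Firm 2's best reply maximizes expected payoff against the mix.
L: (1/7)·(-4) + (4/7)·(-3) + (2/7)·6 = -4/7
M: (1/7)·(-3) + (4/7)·4 + (2/7)·1 = 15/7
Highest expected payoff is 15/7, from M.

M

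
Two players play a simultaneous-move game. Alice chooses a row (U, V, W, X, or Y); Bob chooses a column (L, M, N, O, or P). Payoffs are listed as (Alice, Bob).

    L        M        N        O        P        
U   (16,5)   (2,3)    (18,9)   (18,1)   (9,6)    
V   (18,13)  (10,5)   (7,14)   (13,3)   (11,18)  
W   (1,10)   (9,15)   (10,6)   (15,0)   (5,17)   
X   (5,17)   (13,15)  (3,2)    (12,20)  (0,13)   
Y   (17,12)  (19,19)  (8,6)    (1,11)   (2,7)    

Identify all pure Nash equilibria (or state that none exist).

(U, N), (V, P), and (Y, M)

A profile is a Nash equilibrium when each player is best-responding to the other.
Alice's best responses — vs L: V (payoff 18); vs M: Y (payoff 19); vs N: U (payoff 18); vs O: U (payoff 18); vs P: V (payoff 11).
Bob's best responses — vs U: N (payoff 9); vs V: P (payoff 18); vs W: P (payoff 17); vs X: O (payoff 20); vs Y: M (payoff 19).
Mutual best responses occur at (U, N), (V, P), and (Y, M); at each, neither player gains by switching.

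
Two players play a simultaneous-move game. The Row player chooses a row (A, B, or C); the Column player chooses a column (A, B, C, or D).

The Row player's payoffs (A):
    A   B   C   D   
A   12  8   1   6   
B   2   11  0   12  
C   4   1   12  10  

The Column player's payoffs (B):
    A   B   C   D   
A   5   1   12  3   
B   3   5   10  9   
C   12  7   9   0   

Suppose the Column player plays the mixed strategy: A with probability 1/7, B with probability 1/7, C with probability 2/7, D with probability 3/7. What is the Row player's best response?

C

Compute the Row player's expected payoff from each pure strategy against the given mix.
A: (1/7)·12 + (1/7)·8 + (2/7)·1 + (3/7)·6 = 40/7
B: (1/7)·2 + (1/7)·11 + (2/7)·0 + (3/7)·12 = 7
C: (1/7)·4 + (1/7)·1 + (2/7)·12 + (3/7)·10 = 59/7
Highest expected payoff is 59/7, from C.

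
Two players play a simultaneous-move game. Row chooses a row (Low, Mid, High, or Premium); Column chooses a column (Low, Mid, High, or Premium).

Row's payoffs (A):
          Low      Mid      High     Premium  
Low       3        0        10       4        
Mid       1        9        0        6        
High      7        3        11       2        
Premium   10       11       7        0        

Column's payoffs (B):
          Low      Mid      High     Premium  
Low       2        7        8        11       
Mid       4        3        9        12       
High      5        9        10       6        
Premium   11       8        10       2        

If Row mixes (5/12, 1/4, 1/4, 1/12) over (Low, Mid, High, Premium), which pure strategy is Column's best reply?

Premium

Compute Column's expected payoff from each pure strategy against the given mix.
Low: (5/12)·2 + (1/4)·4 + (1/4)·5 + (1/12)·11 = 4
Mid: (5/12)·7 + (1/4)·3 + (1/4)·9 + (1/12)·8 = 79/12
High: (5/12)·8 + (1/4)·9 + (1/4)·10 + (1/12)·10 = 107/12
Premium: (5/12)·11 + (1/4)·12 + (1/4)·6 + (1/12)·2 = 37/4
Highest expected payoff is 37/4, from Premium.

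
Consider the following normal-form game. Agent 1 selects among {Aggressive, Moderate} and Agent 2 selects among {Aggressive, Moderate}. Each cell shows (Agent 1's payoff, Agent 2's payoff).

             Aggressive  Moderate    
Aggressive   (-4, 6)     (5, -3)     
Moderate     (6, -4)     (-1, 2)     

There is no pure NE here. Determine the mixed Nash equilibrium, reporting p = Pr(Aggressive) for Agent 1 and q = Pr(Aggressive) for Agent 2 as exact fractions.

p = 2/5, q = 3/8

In a mixed NE each player is indifferent between their pure strategies, so the opponent's mix sets the indifference.
Agent 2 indifferent between Aggressive and Moderate: p·6 + (1−p)·(-4) = p·(-3) + (1−p)·2 ⟹ (-4) + 10p = 2 + (-5)p ⟹ p = 2/5.
Agent 1 indifferent between Aggressive and Moderate: q·(-4) + (1−q)·5 = q·6 + (1−q)·(-1) ⟹ 5 + (-9)q = (-1) + 7q ⟹ q = 3/8.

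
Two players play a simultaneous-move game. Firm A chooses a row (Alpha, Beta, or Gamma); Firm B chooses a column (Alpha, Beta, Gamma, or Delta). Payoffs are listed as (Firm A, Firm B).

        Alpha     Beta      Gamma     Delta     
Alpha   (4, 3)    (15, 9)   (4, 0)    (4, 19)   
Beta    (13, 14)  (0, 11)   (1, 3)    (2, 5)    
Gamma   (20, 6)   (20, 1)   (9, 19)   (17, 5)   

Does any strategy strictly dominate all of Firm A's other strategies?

Gamma

A strategy is strictly dominant if it gives Firm A a strictly higher payoff than every other strategy, against every choice by the opponent.
Gamma strictly dominates: vs Alpha: 20 > each of {4, 13}; vs Beta: 20 > each of {15, 0}; vs Gamma: 9 > each of {4, 1}; vs Delta: 17 > each of {4, 2}.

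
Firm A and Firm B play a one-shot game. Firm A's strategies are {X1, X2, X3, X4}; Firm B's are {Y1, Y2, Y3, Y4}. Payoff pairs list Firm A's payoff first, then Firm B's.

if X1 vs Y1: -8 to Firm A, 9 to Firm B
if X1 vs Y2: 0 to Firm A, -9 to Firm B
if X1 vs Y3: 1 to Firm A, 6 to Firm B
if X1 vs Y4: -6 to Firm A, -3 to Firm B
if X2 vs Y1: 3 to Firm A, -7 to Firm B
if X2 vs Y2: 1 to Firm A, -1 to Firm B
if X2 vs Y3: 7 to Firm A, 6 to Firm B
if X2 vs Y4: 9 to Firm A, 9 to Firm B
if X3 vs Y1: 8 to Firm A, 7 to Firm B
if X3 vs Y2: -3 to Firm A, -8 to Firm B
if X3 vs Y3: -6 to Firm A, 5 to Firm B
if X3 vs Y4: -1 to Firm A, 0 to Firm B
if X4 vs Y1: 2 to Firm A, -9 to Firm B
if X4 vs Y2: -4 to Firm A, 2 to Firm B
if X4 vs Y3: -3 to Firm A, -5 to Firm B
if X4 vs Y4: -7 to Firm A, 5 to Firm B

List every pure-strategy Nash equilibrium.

Find each player's best response to every opponent strategy; NE are the intersections.
Firm A's best responses — vs Y1: X3 (payoff 8); vs Y2: X2 (payoff 1); vs Y3: X2 (payoff 7); vs Y4: X2 (payoff 9).
Firm B's best responses — vs X1: Y1 (payoff 9); vs X2: Y4 (payoff 9); vs X3: Y1 (payoff 7); vs X4: Y4 (payoff 5).
Mutual best responses occur at (X2, Y4) and (X3, Y1); at each, neither player gains by switching.

(X2, Y4) and (X3, Y1)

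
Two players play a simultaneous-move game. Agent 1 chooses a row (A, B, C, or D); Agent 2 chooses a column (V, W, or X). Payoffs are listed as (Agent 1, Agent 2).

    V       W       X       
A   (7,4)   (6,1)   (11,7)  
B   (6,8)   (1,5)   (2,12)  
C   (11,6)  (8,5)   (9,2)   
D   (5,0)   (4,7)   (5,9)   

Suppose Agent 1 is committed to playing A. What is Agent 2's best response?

X

With Agent 1 fixed at A, Agent 2's payoffs are: V → 4, W → 1, X → 7.
The maximum is 7, achieved by X.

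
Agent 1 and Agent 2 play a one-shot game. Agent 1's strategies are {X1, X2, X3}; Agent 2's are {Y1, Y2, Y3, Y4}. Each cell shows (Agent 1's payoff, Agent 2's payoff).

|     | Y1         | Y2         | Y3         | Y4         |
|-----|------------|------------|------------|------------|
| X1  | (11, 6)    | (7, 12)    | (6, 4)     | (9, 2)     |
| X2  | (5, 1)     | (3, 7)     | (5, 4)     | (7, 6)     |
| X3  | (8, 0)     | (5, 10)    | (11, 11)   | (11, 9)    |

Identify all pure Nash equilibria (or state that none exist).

A profile is a Nash equilibrium when each player is best-responding to the other.
Agent 1's best responses — vs Y1: X1 (payoff 11); vs Y2: X1 (payoff 7); vs Y3: X3 (payoff 11); vs Y4: X3 (payoff 11).
Agent 2's best responses — vs X1: Y2 (payoff 12); vs X2: Y2 (payoff 7); vs X3: Y3 (payoff 11).
Mutual best responses occur at (X1, Y2) and (X3, Y3); at each, neither player gains by switching.

(X1, Y2) and (X3, Y3)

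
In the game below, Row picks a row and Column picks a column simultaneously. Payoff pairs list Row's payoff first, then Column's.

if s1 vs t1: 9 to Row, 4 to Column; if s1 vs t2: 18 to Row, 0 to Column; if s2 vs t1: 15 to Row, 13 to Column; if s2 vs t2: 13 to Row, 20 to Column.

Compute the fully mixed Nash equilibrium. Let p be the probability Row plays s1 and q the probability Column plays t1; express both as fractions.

p = 7/11, q = 5/11

In a mixed NE each player is indifferent between their pure strategies, so the opponent's mix sets the indifference.
Column indifferent between t1 and t2: p·4 + (1−p)·13 = p·0 + (1−p)·20 ⟹ 13 + (-9)p = 20 + (-20)p ⟹ p = 7/11.
Row indifferent between s1 and s2: q·9 + (1−q)·18 = q·15 + (1−q)·13 ⟹ 18 + (-9)q = 13 + 2q ⟹ q = 5/11.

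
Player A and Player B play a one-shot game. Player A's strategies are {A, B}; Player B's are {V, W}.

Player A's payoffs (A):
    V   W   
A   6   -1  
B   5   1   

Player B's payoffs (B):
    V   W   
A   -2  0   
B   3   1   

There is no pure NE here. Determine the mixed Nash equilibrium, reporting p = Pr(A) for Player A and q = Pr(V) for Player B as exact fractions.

p = 1/2, q = 2/3

Each player's mixing probability is pinned down by making the *other* player indifferent.
Player B indifferent between V and W: p·(-2) + (1−p)·3 = p·0 + (1−p)·1 ⟹ 3 + (-5)p = 1 + (-1)p ⟹ p = 1/2.
Player A indifferent between A and B: q·6 + (1−q)·(-1) = q·5 + (1−q)·1 ⟹ (-1) + 7q = 1 + 4q ⟹ q = 2/3.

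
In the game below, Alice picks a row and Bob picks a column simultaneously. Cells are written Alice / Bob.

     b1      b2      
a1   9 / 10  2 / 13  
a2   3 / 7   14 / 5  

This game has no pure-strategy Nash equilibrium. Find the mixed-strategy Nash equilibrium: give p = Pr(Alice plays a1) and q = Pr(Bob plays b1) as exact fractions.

p = 2/5, q = 2/3

Each player's mixing probability is pinned down by making the *other* player indifferent.
Bob indifferent between b1 and b2: p·10 + (1−p)·7 = p·13 + (1−p)·5 ⟹ 7 + 3p = 5 + 8p ⟹ p = 2/5.
Alice indifferent between a1 and a2: q·9 + (1−q)·2 = q·3 + (1−q)·14 ⟹ 2 + 7q = 14 + (-11)q ⟹ q = 2/3.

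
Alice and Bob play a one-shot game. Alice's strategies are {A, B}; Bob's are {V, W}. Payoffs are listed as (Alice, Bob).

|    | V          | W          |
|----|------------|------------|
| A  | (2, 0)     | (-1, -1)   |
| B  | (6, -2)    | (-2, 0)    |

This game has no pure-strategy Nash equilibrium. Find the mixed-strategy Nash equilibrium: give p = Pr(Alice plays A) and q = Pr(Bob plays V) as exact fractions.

In a mixed NE each player is indifferent between their pure strategies, so the opponent's mix sets the indifference.
Bob indifferent between V and W: p·0 + (1−p)·(-2) = p·(-1) + (1−p)·0 ⟹ (-2) + 2p = 0 + (-1)p ⟹ p = 2/3.
Alice indifferent between A and B: q·2 + (1−q)·(-1) = q·6 + (1−q)·(-2) ⟹ (-1) + 3q = (-2) + 8q ⟹ q = 1/5.

p = 2/3, q = 1/5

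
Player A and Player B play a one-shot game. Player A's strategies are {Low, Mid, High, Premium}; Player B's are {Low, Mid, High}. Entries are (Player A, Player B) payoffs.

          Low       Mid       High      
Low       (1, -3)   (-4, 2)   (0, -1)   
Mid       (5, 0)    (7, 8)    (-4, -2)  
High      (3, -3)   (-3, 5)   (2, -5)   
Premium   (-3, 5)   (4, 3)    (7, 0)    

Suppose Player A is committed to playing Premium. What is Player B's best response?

Low

With Player A fixed at Premium, Player B's payoffs are: Low → 5, Mid → 3, High → 0.
The maximum is 5, achieved by Low.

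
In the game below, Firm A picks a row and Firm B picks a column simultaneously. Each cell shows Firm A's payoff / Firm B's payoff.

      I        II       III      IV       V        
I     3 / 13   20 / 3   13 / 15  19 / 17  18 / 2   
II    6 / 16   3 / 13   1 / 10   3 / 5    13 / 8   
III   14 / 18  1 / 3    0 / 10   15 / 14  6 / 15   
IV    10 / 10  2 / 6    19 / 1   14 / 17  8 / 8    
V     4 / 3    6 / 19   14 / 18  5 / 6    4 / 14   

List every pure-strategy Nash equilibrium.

(I, IV) and (III, I)

Check mutual best responses: a cell is a NE iff neither player can gain by unilaterally deviating.
Firm A's best responses — vs I: III (payoff 14); vs II: I (payoff 20); vs III: IV (payoff 19); vs IV: I (payoff 19); vs V: I (payoff 18).
Firm B's best responses — vs I: IV (payoff 17); vs II: I (payoff 16); vs III: I (payoff 18); vs IV: IV (payoff 17); vs V: II (payoff 19).
Mutual best responses occur at (I, IV) and (III, I); at each, neither player gains by switching.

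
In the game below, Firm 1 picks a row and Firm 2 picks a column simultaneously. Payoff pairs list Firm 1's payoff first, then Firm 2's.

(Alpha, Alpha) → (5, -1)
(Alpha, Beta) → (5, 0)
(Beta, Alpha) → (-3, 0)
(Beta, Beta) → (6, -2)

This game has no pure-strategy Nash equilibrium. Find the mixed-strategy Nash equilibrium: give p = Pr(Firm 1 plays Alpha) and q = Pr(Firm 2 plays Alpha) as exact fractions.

Each player's mixing probability is pinned down by making the *other* player indifferent.
Firm 2 indifferent between Alpha and Beta: p·(-1) + (1−p)·0 = p·0 + (1−p)·(-2) ⟹ 0 + (-1)p = (-2) + 2p ⟹ p = 2/3.
Firm 1 indifferent between Alpha and Beta: q·5 + (1−q)·5 = q·(-3) + (1−q)·6 ⟹ 5 + 0q = 6 + (-9)q ⟹ q = 1/9.

p = 2/3, q = 1/9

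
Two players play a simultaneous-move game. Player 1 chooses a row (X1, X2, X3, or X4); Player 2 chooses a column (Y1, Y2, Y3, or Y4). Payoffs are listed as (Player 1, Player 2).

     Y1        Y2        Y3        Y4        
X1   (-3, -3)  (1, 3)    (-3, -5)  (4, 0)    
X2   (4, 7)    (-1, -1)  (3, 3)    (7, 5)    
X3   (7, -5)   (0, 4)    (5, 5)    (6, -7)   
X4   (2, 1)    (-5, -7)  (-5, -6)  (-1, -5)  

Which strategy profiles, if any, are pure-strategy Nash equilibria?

(X1, Y2) and (X3, Y3)

Find each player's best response to every opponent strategy; NE are the intersections.
Player 1's best responses — vs Y1: X3 (payoff 7); vs Y2: X1 (payoff 1); vs Y3: X3 (payoff 5); vs Y4: X2 (payoff 7).
Player 2's best responses — vs X1: Y2 (payoff 3); vs X2: Y1 (payoff 7); vs X3: Y3 (payoff 5); vs X4: Y1 (payoff 1).
Mutual best responses occur at (X1, Y2) and (X3, Y3); at each, neither player gains by switching.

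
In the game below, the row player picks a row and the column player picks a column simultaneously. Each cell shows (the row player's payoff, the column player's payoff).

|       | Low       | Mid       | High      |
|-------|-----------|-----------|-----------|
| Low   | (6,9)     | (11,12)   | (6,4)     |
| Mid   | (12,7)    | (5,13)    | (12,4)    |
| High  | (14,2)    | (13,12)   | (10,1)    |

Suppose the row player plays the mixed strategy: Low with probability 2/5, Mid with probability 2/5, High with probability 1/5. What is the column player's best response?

Compute the column player's expected payoff from each pure strategy against the given mix.
Low: (2/5)·9 + (2/5)·7 + (1/5)·2 = 34/5
Mid: (2/5)·12 + (2/5)·13 + (1/5)·12 = 62/5
High: (2/5)·4 + (2/5)·4 + (1/5)·1 = 17/5
Highest expected payoff is 62/5, from Mid.

Mid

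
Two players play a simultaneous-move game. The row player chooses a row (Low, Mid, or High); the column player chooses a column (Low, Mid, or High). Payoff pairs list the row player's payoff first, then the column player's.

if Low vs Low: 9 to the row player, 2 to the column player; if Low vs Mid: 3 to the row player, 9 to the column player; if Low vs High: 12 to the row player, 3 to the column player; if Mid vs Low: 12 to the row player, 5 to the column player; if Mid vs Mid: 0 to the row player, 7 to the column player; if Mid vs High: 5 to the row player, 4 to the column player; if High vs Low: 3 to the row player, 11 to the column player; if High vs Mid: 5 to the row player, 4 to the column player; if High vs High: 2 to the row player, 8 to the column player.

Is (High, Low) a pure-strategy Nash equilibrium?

No

Holding the column player at Low: the row player gets 3 from High but could get 12 by switching to Mid. The row player has a profitable deviation.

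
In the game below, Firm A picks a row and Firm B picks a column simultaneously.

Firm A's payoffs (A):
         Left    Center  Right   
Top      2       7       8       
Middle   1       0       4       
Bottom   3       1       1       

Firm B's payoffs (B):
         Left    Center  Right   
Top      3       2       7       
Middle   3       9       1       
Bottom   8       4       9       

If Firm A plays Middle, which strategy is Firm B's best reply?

With Firm A fixed at Middle, Firm B's payoffs are: Left → 3, Center → 9, Right → 1.
The maximum is 9, achieved by Center.

Center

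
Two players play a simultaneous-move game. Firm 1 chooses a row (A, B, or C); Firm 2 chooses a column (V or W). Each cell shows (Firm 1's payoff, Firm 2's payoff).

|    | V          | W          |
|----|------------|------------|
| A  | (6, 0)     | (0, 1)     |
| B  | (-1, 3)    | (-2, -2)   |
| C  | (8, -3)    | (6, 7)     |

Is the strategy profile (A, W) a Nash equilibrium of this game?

No

Holding Firm 2 at W: Firm 1 gets 0 from A but could get 6 by switching to C. Firm 1 has a profitable deviation.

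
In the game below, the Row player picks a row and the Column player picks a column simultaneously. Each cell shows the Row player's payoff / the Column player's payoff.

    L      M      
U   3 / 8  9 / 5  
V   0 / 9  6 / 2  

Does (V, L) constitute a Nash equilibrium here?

No

Holding the Column player at L: the Row player gets 0 from V but could get 3 by switching to U. The Row player has a profitable deviation.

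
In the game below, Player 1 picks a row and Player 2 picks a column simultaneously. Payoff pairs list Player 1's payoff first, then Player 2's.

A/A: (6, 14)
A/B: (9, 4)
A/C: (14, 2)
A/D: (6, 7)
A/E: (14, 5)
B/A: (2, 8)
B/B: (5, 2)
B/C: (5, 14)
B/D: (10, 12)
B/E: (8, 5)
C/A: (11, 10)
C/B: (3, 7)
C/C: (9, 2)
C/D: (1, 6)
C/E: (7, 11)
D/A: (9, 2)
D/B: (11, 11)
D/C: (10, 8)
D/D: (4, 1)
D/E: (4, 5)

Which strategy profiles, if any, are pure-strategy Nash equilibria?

(D, B)

A profile is a Nash equilibrium when each player is best-responding to the other.
Player 1's best responses — vs A: C (payoff 11); vs B: D (payoff 11); vs C: A (payoff 14); vs D: B (payoff 10); vs E: A (payoff 14).
Player 2's best responses — vs A: A (payoff 14); vs B: C (payoff 14); vs C: E (payoff 11); vs D: B (payoff 11).
The only mutual best response is (D, B); neither player gains by switching there.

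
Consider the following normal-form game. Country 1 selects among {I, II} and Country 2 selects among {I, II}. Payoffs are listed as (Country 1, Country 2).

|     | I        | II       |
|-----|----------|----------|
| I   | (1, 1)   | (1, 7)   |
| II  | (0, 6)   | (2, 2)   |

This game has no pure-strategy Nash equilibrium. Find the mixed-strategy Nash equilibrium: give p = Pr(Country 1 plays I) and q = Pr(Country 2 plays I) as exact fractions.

p = 2/5, q = 1/2

Each player's mixing probability is pinned down by making the *other* player indifferent.
Country 2 indifferent between I and II: p·1 + (1−p)·6 = p·7 + (1−p)·2 ⟹ 6 + (-5)p = 2 + 5p ⟹ p = 2/5.
Country 1 indifferent between I and II: q·1 + (1−q)·1 = q·0 + (1−q)·2 ⟹ 1 + 0q = 2 + (-2)q ⟹ q = 1/2.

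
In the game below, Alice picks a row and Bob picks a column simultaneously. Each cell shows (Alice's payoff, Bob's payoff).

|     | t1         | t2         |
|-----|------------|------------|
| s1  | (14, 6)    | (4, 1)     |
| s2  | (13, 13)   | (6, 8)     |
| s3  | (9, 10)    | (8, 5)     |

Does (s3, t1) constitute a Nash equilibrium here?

No

Holding Bob at t1: Alice gets 9 from s3 but could get 14 by switching to s1. Alice has a profitable deviation.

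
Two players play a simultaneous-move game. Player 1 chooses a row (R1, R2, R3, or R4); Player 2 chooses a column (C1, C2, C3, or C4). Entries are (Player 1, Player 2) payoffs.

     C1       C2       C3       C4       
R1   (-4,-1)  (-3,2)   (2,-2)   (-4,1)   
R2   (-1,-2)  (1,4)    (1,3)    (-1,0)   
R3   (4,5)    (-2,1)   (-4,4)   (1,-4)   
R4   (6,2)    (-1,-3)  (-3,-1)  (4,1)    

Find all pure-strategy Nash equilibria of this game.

(R2, C2) and (R4, C1)

A profile is a Nash equilibrium when each player is best-responding to the other.
Player 1's best responses — vs C1: R4 (payoff 6); vs C2: R2 (payoff 1); vs C3: R1 (payoff 2); vs C4: R4 (payoff 4).
Player 2's best responses — vs R1: C2 (payoff 2); vs R2: C2 (payoff 4); vs R3: C1 (payoff 5); vs R4: C1 (payoff 2).
Mutual best responses occur at (R2, C2) and (R4, C1); at each, neither player gains by switching.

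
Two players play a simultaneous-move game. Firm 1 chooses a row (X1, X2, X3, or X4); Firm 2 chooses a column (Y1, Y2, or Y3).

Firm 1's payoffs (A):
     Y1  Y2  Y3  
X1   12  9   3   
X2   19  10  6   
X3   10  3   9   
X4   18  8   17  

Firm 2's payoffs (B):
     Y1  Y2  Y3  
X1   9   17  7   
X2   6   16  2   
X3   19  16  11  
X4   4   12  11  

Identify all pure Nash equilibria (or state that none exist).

Find each player's best response to every opponent strategy; NE are the intersections.
Firm 1's best responses — vs Y1: X2 (payoff 19); vs Y2: X2 (payoff 10); vs Y3: X4 (payoff 17).
Firm 2's best responses — vs X1: Y2 (payoff 17); vs X2: Y2 (payoff 16); vs X3: Y1 (payoff 19); vs X4: Y2 (payoff 12).
The only mutual best response is (X2, Y2); neither player gains by switching there.

(X2, Y2)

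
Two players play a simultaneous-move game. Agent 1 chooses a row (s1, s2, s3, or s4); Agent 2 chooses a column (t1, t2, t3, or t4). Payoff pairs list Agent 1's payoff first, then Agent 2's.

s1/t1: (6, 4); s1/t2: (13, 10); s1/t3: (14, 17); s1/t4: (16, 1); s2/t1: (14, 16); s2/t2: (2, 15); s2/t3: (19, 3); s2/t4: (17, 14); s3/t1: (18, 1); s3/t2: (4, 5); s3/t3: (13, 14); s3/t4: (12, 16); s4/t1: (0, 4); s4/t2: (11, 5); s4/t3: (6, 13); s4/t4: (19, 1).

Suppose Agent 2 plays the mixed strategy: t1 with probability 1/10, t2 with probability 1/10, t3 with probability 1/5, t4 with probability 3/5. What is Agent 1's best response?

s2

Agent 1's best reply maximizes expected payoff against the mix.
s1: (1/10)·6 + (1/10)·13 + (1/5)·14 + (3/5)·16 = 143/10
s2: (1/10)·14 + (1/10)·2 + (1/5)·19 + (3/5)·17 = 78/5
s3: (1/10)·18 + (1/10)·4 + (1/5)·13 + (3/5)·12 = 12
s4: (1/10)·0 + (1/10)·11 + (1/5)·6 + (3/5)·19 = 137/10
Highest expected payoff is 78/5, from s2.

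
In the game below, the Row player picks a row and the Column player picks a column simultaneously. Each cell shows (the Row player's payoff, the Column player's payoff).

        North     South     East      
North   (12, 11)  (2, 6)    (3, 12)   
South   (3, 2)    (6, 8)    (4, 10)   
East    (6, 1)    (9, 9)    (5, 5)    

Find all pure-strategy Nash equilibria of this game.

(East, South)

Find each player's best response to every opponent strategy; NE are the intersections.
The Row player's best responses — vs North: North (payoff 12); vs South: East (payoff 9); vs East: East (payoff 5).
The Column player's best responses — vs North: East (payoff 12); vs South: East (payoff 10); vs East: South (payoff 9).
The only mutual best response is (East, South); neither player gains by switching there.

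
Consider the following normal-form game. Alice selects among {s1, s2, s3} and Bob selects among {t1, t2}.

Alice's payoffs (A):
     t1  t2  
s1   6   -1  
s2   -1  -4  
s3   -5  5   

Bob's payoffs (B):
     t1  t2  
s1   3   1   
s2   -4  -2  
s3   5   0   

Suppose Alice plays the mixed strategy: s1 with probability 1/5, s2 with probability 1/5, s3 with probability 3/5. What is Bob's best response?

t1

Compute Bob's expected payoff from each pure strategy against the given mix.
t1: (1/5)·3 + (1/5)·(-4) + (3/5)·5 = 14/5
t2: (1/5)·1 + (1/5)·(-2) + (3/5)·0 = -1/5
Highest expected payoff is 14/5, from t1.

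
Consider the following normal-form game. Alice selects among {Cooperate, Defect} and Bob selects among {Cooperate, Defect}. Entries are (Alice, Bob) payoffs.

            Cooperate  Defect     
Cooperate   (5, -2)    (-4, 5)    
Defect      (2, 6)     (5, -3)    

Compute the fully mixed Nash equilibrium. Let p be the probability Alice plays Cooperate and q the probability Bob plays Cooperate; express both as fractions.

In a mixed NE each player is indifferent between their pure strategies, so the opponent's mix sets the indifference.
Bob indifferent between Cooperate and Defect: p·(-2) + (1−p)·6 = p·5 + (1−p)·(-3) ⟹ 6 + (-8)p = (-3) + 8p ⟹ p = 9/16.
Alice indifferent between Cooperate and Defect: q·5 + (1−q)·(-4) = q·2 + (1−q)·5 ⟹ (-4) + 9q = 5 + (-3)q ⟹ q = 3/4.

p = 9/16, q = 3/4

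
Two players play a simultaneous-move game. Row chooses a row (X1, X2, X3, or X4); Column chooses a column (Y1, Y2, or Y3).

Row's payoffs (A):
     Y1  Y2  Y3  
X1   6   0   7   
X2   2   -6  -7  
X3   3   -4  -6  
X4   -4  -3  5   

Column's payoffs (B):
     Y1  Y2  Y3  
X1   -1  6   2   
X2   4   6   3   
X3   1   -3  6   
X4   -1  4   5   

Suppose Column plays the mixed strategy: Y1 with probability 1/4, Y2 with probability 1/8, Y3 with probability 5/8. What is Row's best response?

Row's best reply maximizes expected payoff against the mix.
X1: (1/4)·6 + (1/8)·0 + (5/8)·7 = 47/8
X2: (1/4)·2 + (1/8)·(-6) + (5/8)·(-7) = -37/8
X3: (1/4)·3 + (1/8)·(-4) + (5/8)·(-6) = -7/2
X4: (1/4)·(-4) + (1/8)·(-3) + (5/8)·5 = 7/4
Highest expected payoff is 47/8, from X1.

X1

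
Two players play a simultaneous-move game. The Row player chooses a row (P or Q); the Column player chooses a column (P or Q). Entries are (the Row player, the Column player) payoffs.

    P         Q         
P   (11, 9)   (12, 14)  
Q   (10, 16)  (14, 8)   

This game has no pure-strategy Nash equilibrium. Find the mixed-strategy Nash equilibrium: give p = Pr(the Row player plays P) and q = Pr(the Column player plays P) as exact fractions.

In a mixed NE each player is indifferent between their pure strategies, so the opponent's mix sets the indifference.
The Column player indifferent between P and Q: p·9 + (1−p)·16 = p·14 + (1−p)·8 ⟹ 16 + (-7)p = 8 + 6p ⟹ p = 8/13.
The Row player indifferent between P and Q: q·11 + (1−q)·12 = q·10 + (1−q)·14 ⟹ 12 + (-1)q = 14 + (-4)q ⟹ q = 2/3.

p = 8/13, q = 2/3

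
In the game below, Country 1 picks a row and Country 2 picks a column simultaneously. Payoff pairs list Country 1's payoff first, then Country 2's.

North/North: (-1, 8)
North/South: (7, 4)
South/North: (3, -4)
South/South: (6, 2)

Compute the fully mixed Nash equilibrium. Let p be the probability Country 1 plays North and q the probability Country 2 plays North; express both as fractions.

p = 3/5, q = 1/5

Each player's mixing probability is pinned down by making the *other* player indifferent.
Country 2 indifferent between North and South: p·8 + (1−p)·(-4) = p·4 + (1−p)·2 ⟹ (-4) + 12p = 2 + 2p ⟹ p = 3/5.
Country 1 indifferent between North and South: q·(-1) + (1−q)·7 = q·3 + (1−q)·6 ⟹ 7 + (-8)q = 6 + (-3)q ⟹ q = 1/5.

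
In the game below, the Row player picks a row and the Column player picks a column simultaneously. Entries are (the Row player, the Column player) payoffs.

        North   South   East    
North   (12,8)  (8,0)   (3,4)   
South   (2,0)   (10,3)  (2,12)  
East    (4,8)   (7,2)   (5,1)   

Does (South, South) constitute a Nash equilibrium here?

Holding the Column player at South: the Row player gets 10 from South, versus 8 from North, 7 from East. No profitable deviation for the Row player.
Holding the Row player at South: the Column player gets 3 from South but could get 12 by switching to East. The Column player has a profitable deviation.

No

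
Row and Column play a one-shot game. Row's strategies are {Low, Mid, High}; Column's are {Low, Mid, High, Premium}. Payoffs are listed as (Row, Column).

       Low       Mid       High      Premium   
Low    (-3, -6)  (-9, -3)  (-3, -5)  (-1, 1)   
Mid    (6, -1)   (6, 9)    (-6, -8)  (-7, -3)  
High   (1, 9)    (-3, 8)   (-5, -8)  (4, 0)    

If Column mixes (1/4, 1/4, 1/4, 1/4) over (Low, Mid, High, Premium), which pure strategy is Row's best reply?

Mid

Compute Row's expected payoff from each pure strategy against the given mix.
Low: (1/4)·(-3) + (1/4)·(-9) + (1/4)·(-3) + (1/4)·(-1) = -4
Mid: (1/4)·6 + (1/4)·6 + (1/4)·(-6) + (1/4)·(-7) = -1/4
High: (1/4)·1 + (1/4)·(-3) + (1/4)·(-5) + (1/4)·4 = -3/4
Highest expected payoff is -1/4, from Mid.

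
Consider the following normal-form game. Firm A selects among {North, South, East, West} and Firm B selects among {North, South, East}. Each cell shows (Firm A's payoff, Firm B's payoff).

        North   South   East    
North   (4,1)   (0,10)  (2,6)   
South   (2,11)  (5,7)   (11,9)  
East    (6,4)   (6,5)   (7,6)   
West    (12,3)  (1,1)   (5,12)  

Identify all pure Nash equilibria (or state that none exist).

There is no pure-strategy Nash equilibrium

A profile is a Nash equilibrium when each player is best-responding to the other.
Firm A's best responses — vs North: West (payoff 12); vs South: East (payoff 6); vs East: South (payoff 11).
Firm B's best responses — vs North: South (payoff 10); vs South: North (payoff 11); vs East: East (payoff 6); vs West: East (payoff 12).
No cell has both players best-responding. For instance, Firm A's best reply to North is West, but against West Firm B prefers East over North.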